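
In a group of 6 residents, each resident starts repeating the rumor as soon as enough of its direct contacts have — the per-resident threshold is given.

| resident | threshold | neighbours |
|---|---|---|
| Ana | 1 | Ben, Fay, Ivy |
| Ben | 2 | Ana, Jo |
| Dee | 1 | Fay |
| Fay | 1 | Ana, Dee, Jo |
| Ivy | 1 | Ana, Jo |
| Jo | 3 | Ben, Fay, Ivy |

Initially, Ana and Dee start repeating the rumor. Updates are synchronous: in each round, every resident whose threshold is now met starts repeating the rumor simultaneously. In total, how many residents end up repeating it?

4

Round 1 — Ana, Dee start repeating the rumor (initial).
Round 2 — checking thresholds:
  Ben: 1 of 2 neighbours < 2, holds.
  Fay: 2 of 3 neighbours ≥ 1, starts repeating the rumor.
  Ivy: 1 of 2 neighbours ≥ 1, starts repeating the rumor.
Round 3 — no new spreads; cascade stops.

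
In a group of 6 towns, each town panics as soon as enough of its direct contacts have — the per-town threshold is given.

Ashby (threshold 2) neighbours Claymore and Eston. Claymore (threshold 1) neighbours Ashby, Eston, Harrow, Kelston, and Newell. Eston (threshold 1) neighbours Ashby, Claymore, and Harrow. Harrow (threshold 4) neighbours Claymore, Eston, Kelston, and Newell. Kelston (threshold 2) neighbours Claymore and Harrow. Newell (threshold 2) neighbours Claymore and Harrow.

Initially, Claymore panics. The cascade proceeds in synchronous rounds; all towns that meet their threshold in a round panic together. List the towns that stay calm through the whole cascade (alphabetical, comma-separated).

Round 1 — Claymore panics (initial).
Round 2 — checking thresholds:
  Ashby: 1 of 2 neighbours < 2, holds.
  Eston: 1 of 3 neighbours ≥ 1, panics.
  Harrow: 1 of 4 neighbours < 4, holds.
  Kelston: 1 of 2 neighbours < 2, holds.
  Newell: 1 of 2 neighbours < 2, holds.
Round 3 — checking thresholds:
  Ashby: 2 of 2 neighbours ≥ 2, panics.
  Harrow: 2 of 4 neighbours < 4, holds.
  Kelston: 1 of 2 neighbours < 2, holds.
  Newell: 1 of 2 neighbours < 2, holds.
Round 4 — no new panics; cascade stops.

Harrow, Kelston, Newell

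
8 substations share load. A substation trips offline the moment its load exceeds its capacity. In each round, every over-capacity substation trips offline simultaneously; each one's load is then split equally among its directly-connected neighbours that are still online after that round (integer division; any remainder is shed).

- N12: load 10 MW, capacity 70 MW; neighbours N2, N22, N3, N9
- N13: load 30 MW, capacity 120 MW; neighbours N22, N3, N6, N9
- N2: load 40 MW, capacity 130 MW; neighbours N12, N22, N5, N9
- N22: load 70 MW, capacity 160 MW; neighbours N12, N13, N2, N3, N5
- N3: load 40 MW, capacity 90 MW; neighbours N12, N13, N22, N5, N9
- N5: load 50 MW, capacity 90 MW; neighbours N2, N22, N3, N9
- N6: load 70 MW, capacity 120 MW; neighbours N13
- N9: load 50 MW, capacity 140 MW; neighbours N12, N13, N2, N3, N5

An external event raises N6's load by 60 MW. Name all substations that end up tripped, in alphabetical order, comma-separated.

N13, N3, N6

Round 1 — N6 at 130 > 120. N6 trips offline.
  N6 sheds 130 MW to N13: 130 each.
    N13: 30+130 = 160 > 120
Round 2 — N13 trips offline.
  N13 sheds 160 MW to N22, N3, N9: 53 each (1 lost).
    N22: 70+53 = 123 ≤ 160
    N3: 40+53 = 93 > 90
    N9: 50+53 = 103 ≤ 140
Round 3 — N3 trips offline.
  N3 sheds 93 MW to N12, N22, N5, N9: 23 each (1 lost).
    N12: 10+23 = 33 ≤ 70
    N22: 123+23 = 146 ≤ 160
    N5: 50+23 = 73 ≤ 90
    N9: 103+23 = 126 ≤ 140
No further trips.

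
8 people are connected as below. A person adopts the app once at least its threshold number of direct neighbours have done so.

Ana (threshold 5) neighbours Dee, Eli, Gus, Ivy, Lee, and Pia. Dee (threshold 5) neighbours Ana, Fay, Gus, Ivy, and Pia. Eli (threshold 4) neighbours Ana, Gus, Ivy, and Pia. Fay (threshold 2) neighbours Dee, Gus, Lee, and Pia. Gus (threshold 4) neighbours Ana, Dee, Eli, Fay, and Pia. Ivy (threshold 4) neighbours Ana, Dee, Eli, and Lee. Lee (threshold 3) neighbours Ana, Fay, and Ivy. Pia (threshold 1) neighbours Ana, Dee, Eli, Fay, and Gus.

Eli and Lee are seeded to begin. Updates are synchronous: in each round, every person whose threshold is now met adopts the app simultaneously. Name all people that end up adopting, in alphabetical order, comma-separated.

Eli, Fay, Lee, Pia

Round 1 — Eli, Lee adopt the app (initial).
Round 2 — checking thresholds:
  Ana: 2 of 6 neighbours < 5, holds.
  Fay: 1 of 4 neighbours < 2, holds.
  Gus: 1 of 5 neighbours < 4, holds.
  Ivy: 2 of 4 neighbours < 4, holds.
  Pia: 1 of 5 neighbours ≥ 1, adopts the app.
Round 3 — checking thresholds:
  Ana: 3 of 6 neighbours < 5, holds.
  Dee: 1 of 5 neighbours < 5, holds.
  Fay: 2 of 4 neighbours ≥ 2, adopts the app.
  Gus: 2 of 5 neighbours < 4, holds.
  Ivy: 2 of 4 neighbours < 4, holds.
Round 4 — no new adoptions; cascade stops.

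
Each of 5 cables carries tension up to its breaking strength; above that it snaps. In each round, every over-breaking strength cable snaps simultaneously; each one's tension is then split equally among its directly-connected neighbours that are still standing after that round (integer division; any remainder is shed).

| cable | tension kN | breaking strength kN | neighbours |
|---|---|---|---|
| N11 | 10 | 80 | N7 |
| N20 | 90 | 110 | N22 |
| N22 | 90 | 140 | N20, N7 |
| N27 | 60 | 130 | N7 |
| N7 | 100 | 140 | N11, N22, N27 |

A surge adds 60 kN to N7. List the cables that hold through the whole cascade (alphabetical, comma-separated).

Round 1 — N7 at 160 > 140. N7 snaps.
  N7 sheds 160 kN to N11, N22, N27: 53 each (1 lost).
    N11: 10+53 = 63 ≤ 80
    N22: 90+53 = 143 > 140
    N27: 60+53 = 113 ≤ 130
Round 2 — N22 snaps.
  N22 sheds 143 kN to N20: 143 each.
    N20: 90+143 = 233 > 110
Round 3 — N20 snaps.
  N20 sheds 233 kN: no online neighbours, lost.
No further breaks.

N11, N27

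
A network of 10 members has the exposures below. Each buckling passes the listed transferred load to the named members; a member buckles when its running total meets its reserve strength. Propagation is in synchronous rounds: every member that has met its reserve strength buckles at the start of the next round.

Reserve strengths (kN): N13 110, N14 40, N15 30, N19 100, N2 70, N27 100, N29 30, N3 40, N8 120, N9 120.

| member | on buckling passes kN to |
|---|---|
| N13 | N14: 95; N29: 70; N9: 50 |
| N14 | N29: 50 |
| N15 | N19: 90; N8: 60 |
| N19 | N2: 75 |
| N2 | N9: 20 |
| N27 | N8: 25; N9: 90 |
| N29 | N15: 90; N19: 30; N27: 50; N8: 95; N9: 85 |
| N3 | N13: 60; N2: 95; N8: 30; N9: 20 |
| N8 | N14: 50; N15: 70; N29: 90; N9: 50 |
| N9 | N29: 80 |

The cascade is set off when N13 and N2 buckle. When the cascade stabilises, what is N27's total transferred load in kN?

Round 1 — N13, N2 buckle (initial).
  N14: +95 → 95 ≥ 40
  N29: +70 → 70 ≥ 30
  N9: +50+20 → 70 < 120
Round 2 — N14, N29 buckle.
  N15: +90 → 90 ≥ 30
  N19: +30 → 30 < 100
  N27: +50 → 50 < 100
  N8: +95 → 95 < 120
  N9: +85 → 155 ≥ 120
Round 3 — N15, N9 buckle.
  N19: +90 → 120 ≥ 100
  N8: +60 → 155 ≥ 120
Round 4 — N19, N8 buckle.
No further bucklings.

50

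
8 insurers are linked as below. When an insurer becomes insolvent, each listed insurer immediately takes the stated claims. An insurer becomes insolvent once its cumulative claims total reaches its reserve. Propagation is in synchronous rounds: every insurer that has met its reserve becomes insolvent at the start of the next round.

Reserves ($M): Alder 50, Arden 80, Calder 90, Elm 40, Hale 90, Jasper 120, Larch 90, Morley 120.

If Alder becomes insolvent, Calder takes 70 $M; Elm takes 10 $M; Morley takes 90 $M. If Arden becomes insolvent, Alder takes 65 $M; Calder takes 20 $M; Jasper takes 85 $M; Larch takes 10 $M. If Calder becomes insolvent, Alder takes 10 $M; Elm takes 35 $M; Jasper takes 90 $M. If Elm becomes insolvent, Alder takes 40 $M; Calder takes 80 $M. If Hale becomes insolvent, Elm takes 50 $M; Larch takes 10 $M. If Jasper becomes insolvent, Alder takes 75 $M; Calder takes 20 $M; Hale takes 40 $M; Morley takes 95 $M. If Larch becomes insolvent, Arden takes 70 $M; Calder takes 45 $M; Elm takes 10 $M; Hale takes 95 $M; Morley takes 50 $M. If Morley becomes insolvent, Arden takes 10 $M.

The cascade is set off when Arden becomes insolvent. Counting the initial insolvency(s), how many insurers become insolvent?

Round 1 — Arden becomes insolvent (initial).
  Alder: +65 → 65 ≥ 50
  Calder: +20 → 20 < 90
  Jasper: +85 → 85 < 120
  Larch: +10 → 10 < 90
Round 2 — Alder becomes insolvent.
  Calder: +70 → 90 ≥ 90
  Elm: +10 → 10 < 40
  Morley: +90 → 90 < 120
Round 3 — Calder becomes insolvent.
  Elm: +35 → 45 ≥ 40
  Jasper: +90 → 175 ≥ 120
Round 4 — Elm, Jasper become insolvent.
  Hale: +40 → 40 < 90
  Morley: +95 → 185 ≥ 120
Round 5 — Morley becomes insolvent.
No further insolvencies.

6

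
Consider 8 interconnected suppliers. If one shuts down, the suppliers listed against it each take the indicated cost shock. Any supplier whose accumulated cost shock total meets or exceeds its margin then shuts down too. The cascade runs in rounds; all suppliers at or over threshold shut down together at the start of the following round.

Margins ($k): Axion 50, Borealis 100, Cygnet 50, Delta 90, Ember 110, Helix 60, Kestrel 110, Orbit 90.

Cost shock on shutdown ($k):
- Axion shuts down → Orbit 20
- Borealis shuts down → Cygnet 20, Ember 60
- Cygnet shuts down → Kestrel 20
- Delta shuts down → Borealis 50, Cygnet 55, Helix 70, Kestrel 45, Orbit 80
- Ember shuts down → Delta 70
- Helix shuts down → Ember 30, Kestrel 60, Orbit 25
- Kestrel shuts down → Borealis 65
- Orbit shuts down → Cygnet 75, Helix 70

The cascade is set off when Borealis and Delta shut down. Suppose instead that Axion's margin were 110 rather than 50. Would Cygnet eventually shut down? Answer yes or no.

With Axion's margin at 110:
Round 1 — Borealis, Delta shut down (initial).
  Cygnet: +20+55 → 75 ≥ 50
  Ember: +60 → 60 < 110
  Helix: +70 → 70 ≥ 60
  Kestrel: +45 → 45 < 110
  Orbit: +80 → 80 < 90
Round 2 — Cygnet, Helix shut down.
  Ember: +30 → 90 < 110
  Kestrel: +20+60 → 125 ≥ 110
  Orbit: +25 → 105 ≥ 90
Round 3 — Kestrel, Orbit shut down.
No further shutdowns.

yes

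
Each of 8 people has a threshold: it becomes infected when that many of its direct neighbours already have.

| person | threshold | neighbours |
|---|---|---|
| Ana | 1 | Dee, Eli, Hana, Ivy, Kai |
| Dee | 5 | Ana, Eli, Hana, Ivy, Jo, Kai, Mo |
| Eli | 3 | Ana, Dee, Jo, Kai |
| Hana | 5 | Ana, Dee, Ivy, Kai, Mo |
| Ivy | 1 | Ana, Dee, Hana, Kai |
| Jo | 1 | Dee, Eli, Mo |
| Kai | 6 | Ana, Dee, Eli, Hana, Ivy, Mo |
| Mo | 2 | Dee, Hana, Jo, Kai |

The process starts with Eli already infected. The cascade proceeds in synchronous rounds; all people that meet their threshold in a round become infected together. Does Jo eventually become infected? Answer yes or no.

Round 1 — Eli becomes infected (initial).
Round 2 — checking thresholds:
  Ana: 1 of 5 neighbours ≥ 1, becomes infected.
  Dee: 1 of 7 neighbours < 5, not yet.
  Jo: 1 of 3 neighbours ≥ 1, becomes infected.
  Kai: 1 of 6 neighbours < 6, not yet.
Round 3 — checking thresholds:
  Dee: 3 of 7 neighbours < 5, not yet.
  Hana: 1 of 5 neighbours < 5, not yet.
  Ivy: 1 of 4 neighbours ≥ 1, becomes infected.
  Kai: 2 of 6 neighbours < 6, not yet.
  Mo: 1 of 4 neighbours < 2, not yet.
Round 4 — no new infections; cascade stops.

yes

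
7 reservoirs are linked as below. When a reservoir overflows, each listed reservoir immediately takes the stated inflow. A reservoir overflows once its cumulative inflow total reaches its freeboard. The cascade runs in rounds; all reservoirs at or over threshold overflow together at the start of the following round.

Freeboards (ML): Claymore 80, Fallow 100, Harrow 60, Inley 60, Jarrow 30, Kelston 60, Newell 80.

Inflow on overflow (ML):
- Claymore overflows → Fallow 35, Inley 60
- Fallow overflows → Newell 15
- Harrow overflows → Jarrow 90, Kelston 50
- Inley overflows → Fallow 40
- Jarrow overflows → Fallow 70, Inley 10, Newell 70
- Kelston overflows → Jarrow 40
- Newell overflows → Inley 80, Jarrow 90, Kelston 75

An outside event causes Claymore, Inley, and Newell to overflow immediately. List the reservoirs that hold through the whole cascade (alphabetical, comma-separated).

Harrow

Round 1 — Claymore, Inley, Newell overflow (initial).
  Fallow: +35+40 → 75 < 100
  Jarrow: +90 → 90 ≥ 30
  Kelston: +75 → 75 ≥ 60
Round 2 — Jarrow, Kelston overflow.
  Fallow: +70 → 145 ≥ 100
Round 3 — Fallow overflows.
No further overflows.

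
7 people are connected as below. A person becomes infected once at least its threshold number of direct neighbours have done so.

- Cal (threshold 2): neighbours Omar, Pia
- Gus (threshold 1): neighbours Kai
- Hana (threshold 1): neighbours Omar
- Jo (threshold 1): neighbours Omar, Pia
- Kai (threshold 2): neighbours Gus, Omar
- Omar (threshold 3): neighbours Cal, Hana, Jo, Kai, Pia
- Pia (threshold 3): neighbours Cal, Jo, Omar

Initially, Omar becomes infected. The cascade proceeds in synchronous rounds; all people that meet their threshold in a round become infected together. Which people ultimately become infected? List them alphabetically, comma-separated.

Hana, Jo, Omar

Round 1 — Omar becomes infected (initial).
Round 2 — checking thresholds:
  Cal: 1 of 2 neighbours < 2, below threshold.
  Hana: 1 of 1 neighbours ≥ 1, becomes infected.
  Jo: 1 of 2 neighbours ≥ 1, becomes infected.
  Kai: 1 of 2 neighbours < 2, below threshold.
  Pia: 1 of 3 neighbours < 3, below threshold.
Round 3 — no new infections; cascade stops.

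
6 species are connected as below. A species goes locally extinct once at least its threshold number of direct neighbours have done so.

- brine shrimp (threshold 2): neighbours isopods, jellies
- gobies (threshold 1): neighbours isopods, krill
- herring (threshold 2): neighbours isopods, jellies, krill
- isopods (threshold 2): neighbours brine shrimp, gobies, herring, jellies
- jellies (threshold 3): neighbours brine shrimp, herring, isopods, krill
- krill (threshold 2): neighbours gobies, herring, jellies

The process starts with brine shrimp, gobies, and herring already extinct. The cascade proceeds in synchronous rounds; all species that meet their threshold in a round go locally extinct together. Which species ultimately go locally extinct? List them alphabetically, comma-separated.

Round 1 — brine shrimp, gobies, herring go locally extinct (initial).
Round 2 — checking thresholds:
  isopods: 3 of 4 neighbours ≥ 2, goes locally extinct.
  jellies: 2 of 4 neighbours < 3, holds.
  krill: 2 of 3 neighbours ≥ 2, goes locally extinct.
Round 3 — checking thresholds:
  jellies: 4 of 4 neighbours ≥ 3, goes locally extinct.
Round 4 — no new extinctions; cascade stops.

brine shrimp, gobies, herring, isopods, jellies, krill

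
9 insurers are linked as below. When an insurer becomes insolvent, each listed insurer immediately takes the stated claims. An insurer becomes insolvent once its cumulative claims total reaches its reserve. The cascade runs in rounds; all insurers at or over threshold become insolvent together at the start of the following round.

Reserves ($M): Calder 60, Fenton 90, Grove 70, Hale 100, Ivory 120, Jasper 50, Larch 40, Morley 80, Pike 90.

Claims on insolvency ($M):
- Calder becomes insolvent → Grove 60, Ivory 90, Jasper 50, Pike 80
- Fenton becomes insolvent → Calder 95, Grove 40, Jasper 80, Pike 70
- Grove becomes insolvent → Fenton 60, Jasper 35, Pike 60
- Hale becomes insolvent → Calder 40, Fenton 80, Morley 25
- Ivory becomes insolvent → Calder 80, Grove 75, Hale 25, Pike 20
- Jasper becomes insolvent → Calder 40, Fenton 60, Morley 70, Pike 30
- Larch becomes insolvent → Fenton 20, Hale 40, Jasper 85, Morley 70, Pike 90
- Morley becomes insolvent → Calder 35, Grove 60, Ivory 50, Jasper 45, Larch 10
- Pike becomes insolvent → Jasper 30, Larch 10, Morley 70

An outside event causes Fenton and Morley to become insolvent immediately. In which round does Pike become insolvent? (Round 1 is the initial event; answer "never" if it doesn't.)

3

Round 1 — Fenton, Morley become insolvent (initial).
  Calder: +95+35 → 130 ≥ 60
  Grove: +40+60 → 100 ≥ 70
  Ivory: +50 → 50 < 120
  Jasper: +80+45 → 125 ≥ 50
  Larch: +10 → 10 < 40
  Pike: +70 → 70 < 90
Round 2 — Calder, Grove, Jasper become insolvent.
  Ivory: +90 → 140 ≥ 120
  Pike: +80+60+30 → 240 ≥ 90
Round 3 — Ivory, Pike become insolvent.
  Hale: +25 → 25 < 100
  Larch: +10 → 20 < 40
No further insolvencies.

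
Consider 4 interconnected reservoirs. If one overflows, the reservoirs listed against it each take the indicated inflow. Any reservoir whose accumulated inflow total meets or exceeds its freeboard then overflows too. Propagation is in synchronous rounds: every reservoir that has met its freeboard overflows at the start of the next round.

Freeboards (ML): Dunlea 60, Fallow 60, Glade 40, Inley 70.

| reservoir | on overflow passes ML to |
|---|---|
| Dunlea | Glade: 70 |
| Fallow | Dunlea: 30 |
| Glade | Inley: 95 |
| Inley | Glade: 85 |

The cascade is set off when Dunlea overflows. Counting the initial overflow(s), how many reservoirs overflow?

3

Round 1 — Dunlea overflows (initial).
  Glade: +70 → 70 ≥ 40
Round 2 — Glade overflows.
  Inley: +95 → 95 ≥ 70
Round 3 — Inley overflows.
No further overflows.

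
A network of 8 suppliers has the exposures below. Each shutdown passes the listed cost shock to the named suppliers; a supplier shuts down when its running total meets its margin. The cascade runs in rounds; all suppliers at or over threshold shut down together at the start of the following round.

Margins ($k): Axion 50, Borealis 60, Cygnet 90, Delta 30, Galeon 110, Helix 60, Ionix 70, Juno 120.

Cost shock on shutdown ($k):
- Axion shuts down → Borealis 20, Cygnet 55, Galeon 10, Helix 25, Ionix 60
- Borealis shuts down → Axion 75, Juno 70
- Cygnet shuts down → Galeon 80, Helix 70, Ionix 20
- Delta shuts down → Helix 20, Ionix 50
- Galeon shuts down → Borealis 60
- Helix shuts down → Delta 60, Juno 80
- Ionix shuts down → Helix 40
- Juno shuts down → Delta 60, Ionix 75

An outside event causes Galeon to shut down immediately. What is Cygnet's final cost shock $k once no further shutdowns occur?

55

Round 1 — Galeon shuts down (initial).
  Borealis: +60 → 60 ≥ 60
Round 2 — Borealis shuts down.
  Axion: +75 → 75 ≥ 50
  Juno: +70 → 70 < 120
Round 3 — Axion shuts down.
  Cygnet: +55 → 55 < 90
  Helix: +25 → 25 < 60
  Ionix: +60 → 60 < 70
No further shutdowns.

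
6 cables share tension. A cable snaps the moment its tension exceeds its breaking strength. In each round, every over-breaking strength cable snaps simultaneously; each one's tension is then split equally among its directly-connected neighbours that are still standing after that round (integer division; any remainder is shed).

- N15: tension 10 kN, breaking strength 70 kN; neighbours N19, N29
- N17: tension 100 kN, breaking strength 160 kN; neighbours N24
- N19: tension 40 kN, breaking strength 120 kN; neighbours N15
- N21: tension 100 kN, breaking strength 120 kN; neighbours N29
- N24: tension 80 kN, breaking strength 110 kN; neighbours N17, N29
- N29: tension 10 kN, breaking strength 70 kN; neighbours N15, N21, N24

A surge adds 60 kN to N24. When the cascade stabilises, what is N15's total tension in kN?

50

Round 1 — N24 at 140 > 110. N24 snaps.
  N24 sheds 140 kN to N17, N29: 70 each.
    N17: 100+70 = 170 > 160
    N29: 10+70 = 80 > 70
Round 2 — N17, N29 snap.
  N17 sheds 170 kN: no online neighbours, lost.
  N29 sheds 80 kN to N15, N21: 40 each.
    N15: 10+40 = 50 ≤ 70
    N21: 100+40 = 140 > 120
Round 3 — N21 snaps.
  N21 sheds 140 kN: no online neighbours, lost.
No further breaks.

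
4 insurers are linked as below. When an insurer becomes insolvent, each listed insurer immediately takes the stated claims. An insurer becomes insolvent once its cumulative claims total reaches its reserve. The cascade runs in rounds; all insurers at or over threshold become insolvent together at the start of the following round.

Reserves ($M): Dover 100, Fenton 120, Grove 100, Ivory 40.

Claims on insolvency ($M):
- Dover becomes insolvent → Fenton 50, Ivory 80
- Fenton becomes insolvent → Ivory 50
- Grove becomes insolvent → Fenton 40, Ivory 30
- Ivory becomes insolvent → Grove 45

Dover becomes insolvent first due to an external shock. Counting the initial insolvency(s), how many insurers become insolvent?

Round 1 — Dover becomes insolvent (initial).
  Fenton: +50 → 50 < 120
  Ivory: +80 → 80 ≥ 40
Round 2 — Ivory becomes insolvent.
  Grove: +45 → 45 < 100
No further insolvencies.

2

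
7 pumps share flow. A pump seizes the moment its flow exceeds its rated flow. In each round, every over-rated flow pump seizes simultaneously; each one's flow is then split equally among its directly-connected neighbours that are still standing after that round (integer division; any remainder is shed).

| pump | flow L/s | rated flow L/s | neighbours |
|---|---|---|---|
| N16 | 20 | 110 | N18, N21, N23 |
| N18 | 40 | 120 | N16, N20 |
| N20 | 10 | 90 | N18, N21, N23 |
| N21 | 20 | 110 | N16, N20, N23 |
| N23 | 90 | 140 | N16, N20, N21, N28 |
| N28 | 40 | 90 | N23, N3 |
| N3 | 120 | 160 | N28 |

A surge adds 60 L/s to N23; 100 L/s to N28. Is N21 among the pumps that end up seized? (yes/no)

no

Round 1 — N23 at 150 > 140; N28 at 140 > 90. N23, N28 seize.
  N23 sheds 150 L/s to N16, N20, N21: 50 each.
    N16: 20+50 = 70 ≤ 110
    N20: 10+50 = 60 ≤ 90
    N21: 20+50 = 70 ≤ 110
  N28 sheds 140 L/s to N3: 140 each.
    N3: 120+140 = 260 > 160
Round 2 — N3 seizes.
  N3 sheds 260 L/s: no online neighbours, lost.
No further seizures.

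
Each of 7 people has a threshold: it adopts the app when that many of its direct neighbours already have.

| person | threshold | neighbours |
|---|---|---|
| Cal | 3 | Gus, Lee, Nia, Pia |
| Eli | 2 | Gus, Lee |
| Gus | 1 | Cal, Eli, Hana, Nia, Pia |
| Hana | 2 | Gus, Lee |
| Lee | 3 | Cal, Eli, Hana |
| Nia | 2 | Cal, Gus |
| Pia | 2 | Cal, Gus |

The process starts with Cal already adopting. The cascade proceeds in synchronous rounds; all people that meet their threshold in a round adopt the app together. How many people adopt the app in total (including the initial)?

4

Round 1 — Cal adopts the app (initial).
Round 2 — checking thresholds:
  Gus: 1 of 5 neighbours ≥ 1, adopts the app.
  Lee: 1 of 3 neighbours < 3, holds.
  Nia: 1 of 2 neighbours < 2, holds.
  Pia: 1 of 2 neighbours < 2, holds.
Round 3 — checking thresholds:
  Eli: 1 of 2 neighbours < 2, holds.
  Hana: 1 of 2 neighbours < 2, holds.
  Lee: 1 of 3 neighbours < 3, holds.
  Nia: 2 of 2 neighbours ≥ 2, adopts the app.
  Pia: 2 of 2 neighbours ≥ 2, adopts the app.
Round 4 — no new adoptions; cascade stops.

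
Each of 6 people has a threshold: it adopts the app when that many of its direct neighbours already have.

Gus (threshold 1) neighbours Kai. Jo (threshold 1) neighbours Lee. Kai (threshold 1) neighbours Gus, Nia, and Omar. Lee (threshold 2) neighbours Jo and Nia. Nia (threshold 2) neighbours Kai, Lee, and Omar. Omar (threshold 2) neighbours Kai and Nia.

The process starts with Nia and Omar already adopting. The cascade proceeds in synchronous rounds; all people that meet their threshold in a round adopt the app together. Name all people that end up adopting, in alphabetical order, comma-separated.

Round 1 — Nia, Omar adopt the app (initial).
Round 2 — checking thresholds:
  Kai: 2 of 3 neighbours ≥ 1, adopts the app.
  Lee: 1 of 2 neighbours < 2, holds.
Round 3 — checking thresholds:
  Gus: 1 of 1 neighbours ≥ 1, adopts the app.
  Lee: 1 of 2 neighbours < 2, holds.
Round 4 — no new adoptions; cascade stops.

Gus, Kai, Nia, Omar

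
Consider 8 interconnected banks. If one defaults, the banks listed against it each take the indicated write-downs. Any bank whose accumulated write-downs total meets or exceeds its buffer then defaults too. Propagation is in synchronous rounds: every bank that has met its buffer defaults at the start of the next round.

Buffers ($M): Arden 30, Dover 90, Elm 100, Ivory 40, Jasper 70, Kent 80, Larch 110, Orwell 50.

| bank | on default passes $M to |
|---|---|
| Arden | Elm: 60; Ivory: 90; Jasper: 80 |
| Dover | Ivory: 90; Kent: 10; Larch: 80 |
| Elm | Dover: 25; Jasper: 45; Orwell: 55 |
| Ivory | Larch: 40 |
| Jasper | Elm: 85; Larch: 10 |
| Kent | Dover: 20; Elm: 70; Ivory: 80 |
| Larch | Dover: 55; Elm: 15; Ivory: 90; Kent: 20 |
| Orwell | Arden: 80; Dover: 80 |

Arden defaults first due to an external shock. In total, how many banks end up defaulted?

7

Round 1 — Arden defaults (initial).
  Elm: +60 → 60 < 100
  Ivory: +90 → 90 ≥ 40
  Jasper: +80 → 80 ≥ 70
Round 2 — Ivory, Jasper default.
  Elm: +85 → 145 ≥ 100
  Larch: +40+10 → 50 < 110
Round 3 — Elm defaults.
  Dover: +25 → 25 < 90
  Orwell: +55 → 55 ≥ 50
Round 4 — Orwell defaults.
  Dover: +80 → 105 ≥ 90
Round 5 — Dover defaults.
  Kent: +10 → 10 < 80
  Larch: +80 → 130 ≥ 110
Round 6 — Larch defaults.
  Kent: +20 → 30 < 80
No further defaults.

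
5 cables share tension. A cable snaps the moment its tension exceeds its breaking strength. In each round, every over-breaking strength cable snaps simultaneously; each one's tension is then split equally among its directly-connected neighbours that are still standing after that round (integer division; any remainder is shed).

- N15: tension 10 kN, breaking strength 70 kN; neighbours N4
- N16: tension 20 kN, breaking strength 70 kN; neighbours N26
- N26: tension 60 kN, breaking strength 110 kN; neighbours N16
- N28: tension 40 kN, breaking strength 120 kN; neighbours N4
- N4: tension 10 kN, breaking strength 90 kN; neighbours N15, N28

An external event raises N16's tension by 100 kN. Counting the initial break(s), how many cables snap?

2

Round 1 — N16 at 120 > 70. N16 snaps.
  N16 sheds 120 kN to N26: 120 each.
    N26: 60+120 = 180 > 110
Round 2 — N26 snaps.
  N26 sheds 180 kN: no online neighbours, lost.
No further breaks.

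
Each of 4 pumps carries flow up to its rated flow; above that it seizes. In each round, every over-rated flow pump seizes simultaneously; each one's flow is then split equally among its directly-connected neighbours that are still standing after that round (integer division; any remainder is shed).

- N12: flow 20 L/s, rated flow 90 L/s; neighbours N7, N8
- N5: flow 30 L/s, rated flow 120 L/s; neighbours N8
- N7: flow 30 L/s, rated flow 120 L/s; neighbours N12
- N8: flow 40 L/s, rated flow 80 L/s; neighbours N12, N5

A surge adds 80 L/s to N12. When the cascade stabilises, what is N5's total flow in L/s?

Round 1 — N12 at 100 > 90. N12 seizes.
  N12 sheds 100 L/s to N7, N8: 50 each.
    N7: 30+50 = 80 ≤ 120
    N8: 40+50 = 90 > 80
Round 2 — N8 seizes.
  N8 sheds 90 L/s to N5: 90 each.
    N5: 30+90 = 120 ≤ 120
No further seizures.

120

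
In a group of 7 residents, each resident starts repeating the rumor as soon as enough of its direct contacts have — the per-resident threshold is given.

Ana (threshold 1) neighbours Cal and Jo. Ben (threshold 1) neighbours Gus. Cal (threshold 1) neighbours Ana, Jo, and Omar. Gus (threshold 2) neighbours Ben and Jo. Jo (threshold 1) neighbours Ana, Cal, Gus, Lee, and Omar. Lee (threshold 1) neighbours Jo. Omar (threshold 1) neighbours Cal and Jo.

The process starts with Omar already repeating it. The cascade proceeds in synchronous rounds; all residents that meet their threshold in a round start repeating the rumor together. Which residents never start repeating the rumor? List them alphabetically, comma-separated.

Ben, Gus

Round 1 — Omar starts repeating the rumor (initial).
Round 2 — checking thresholds:
  Cal: 1 of 3 neighbours ≥ 1, starts repeating the rumor.
  Jo: 1 of 5 neighbours ≥ 1, starts repeating the rumor.
Round 3 — checking thresholds:
  Ana: 2 of 2 neighbours ≥ 1, starts repeating the rumor.
  Gus: 1 of 2 neighbours < 2, not yet.
  Lee: 1 of 1 neighbours ≥ 1, starts repeating the rumor.
Round 4 — no new spreads; cascade stops.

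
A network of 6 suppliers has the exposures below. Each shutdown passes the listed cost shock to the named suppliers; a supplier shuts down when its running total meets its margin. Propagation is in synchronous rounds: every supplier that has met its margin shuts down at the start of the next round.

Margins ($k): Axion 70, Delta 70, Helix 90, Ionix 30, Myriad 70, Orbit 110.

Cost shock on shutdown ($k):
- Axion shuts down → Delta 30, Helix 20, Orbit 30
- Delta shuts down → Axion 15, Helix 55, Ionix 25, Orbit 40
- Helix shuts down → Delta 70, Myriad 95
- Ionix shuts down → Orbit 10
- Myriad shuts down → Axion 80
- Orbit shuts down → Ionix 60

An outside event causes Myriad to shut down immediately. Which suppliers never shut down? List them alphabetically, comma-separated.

Round 1 — Myriad shuts down (initial).
  Axion: +80 → 80 ≥ 70
Round 2 — Axion shuts down.
  Delta: +30 → 30 < 70
  Helix: +20 → 20 < 90
  Orbit: +30 → 30 < 110
No further shutdowns.

Delta, Helix, Ionix, Orbit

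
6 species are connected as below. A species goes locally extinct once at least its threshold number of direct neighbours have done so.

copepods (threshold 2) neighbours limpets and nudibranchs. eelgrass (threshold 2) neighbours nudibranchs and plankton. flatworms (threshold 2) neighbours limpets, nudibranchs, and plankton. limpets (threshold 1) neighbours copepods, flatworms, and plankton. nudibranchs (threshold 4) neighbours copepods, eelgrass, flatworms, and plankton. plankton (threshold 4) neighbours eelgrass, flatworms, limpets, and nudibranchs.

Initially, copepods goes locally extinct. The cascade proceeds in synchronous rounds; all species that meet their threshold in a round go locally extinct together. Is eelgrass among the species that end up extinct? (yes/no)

no

Round 1 — copepods goes locally extinct (initial).
Round 2 — checking thresholds:
  limpets: 1 of 3 neighbours ≥ 1, goes locally extinct.
  nudibranchs: 1 of 4 neighbours < 4, below threshold.
Round 3 — no new extinctions; cascade stops.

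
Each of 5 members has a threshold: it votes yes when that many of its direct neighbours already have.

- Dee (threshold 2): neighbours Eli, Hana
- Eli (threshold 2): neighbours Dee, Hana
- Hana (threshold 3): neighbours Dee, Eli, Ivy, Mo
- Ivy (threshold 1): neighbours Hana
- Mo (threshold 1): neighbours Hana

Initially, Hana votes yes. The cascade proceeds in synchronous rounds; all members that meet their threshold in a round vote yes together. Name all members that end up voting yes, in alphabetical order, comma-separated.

Hana, Ivy, Mo

Round 1 — Hana votes yes (initial).
Round 2 — checking thresholds:
  Dee: 1 of 2 neighbours < 2, below threshold.
  Eli: 1 of 2 neighbours < 2, below threshold.
  Ivy: 1 of 1 neighbours ≥ 1, votes yes.
  Mo: 1 of 1 neighbours ≥ 1, votes yes.
Round 3 — no new yes votes; cascade stops.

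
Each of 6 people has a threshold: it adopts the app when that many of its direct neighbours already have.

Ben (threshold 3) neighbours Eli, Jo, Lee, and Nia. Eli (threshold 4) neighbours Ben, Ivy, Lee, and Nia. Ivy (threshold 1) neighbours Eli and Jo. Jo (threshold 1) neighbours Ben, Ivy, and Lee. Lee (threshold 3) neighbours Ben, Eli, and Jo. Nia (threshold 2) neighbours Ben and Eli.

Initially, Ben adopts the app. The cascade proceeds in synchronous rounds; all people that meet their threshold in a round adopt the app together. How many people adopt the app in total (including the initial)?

3

Round 1 — Ben adopts the app (initial).
Round 2 — checking thresholds:
  Eli: 1 of 4 neighbours < 4, below threshold.
  Jo: 1 of 3 neighbours ≥ 1, adopts the app.
  Lee: 1 of 3 neighbours < 3, below threshold.
  Nia: 1 of 2 neighbours < 2, below threshold.
Round 3 — checking thresholds:
  Eli: 1 of 4 neighbours < 4, below threshold.
  Ivy: 1 of 2 neighbours ≥ 1, adopts the app.
  Lee: 2 of 3 neighbours < 3, below threshold.
  Nia: 1 of 2 neighbours < 2, below threshold.
Round 4 — no new adoptions; cascade stops.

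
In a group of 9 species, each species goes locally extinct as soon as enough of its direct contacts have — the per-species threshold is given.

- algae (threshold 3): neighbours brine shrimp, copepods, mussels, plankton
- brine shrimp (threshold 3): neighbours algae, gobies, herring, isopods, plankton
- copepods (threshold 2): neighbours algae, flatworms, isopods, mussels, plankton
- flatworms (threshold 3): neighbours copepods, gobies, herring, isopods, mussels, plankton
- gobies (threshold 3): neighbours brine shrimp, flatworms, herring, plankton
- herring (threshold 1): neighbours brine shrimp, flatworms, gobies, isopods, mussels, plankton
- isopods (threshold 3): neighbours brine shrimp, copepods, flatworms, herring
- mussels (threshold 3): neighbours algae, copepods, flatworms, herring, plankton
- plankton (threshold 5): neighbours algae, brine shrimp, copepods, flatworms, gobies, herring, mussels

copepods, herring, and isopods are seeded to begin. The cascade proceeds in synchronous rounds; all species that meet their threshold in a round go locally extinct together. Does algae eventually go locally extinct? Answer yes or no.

Round 1 — copepods, herring, isopods go locally extinct (initial).
Round 2 — checking thresholds:
  algae: 1 of 4 neighbours < 3, below threshold.
  brine shrimp: 2 of 5 neighbours < 3, below threshold.
  flatworms: 3 of 6 neighbours ≥ 3, goes locally extinct.
  gobies: 1 of 4 neighbours < 3, below threshold.
  mussels: 2 of 5 neighbours < 3, below threshold.
  plankton: 2 of 7 neighbours < 5, below threshold.
Round 3 — checking thresholds:
  algae: 1 of 4 neighbours < 3, below threshold.
  brine shrimp: 2 of 5 neighbours < 3, below threshold.
  gobies: 2 of 4 neighbours < 3, below threshold.
  mussels: 3 of 5 neighbours ≥ 3, goes locally extinct.
  plankton: 3 of 7 neighbours < 5, below threshold.
Round 4 — no new extinctions; cascade stops.

no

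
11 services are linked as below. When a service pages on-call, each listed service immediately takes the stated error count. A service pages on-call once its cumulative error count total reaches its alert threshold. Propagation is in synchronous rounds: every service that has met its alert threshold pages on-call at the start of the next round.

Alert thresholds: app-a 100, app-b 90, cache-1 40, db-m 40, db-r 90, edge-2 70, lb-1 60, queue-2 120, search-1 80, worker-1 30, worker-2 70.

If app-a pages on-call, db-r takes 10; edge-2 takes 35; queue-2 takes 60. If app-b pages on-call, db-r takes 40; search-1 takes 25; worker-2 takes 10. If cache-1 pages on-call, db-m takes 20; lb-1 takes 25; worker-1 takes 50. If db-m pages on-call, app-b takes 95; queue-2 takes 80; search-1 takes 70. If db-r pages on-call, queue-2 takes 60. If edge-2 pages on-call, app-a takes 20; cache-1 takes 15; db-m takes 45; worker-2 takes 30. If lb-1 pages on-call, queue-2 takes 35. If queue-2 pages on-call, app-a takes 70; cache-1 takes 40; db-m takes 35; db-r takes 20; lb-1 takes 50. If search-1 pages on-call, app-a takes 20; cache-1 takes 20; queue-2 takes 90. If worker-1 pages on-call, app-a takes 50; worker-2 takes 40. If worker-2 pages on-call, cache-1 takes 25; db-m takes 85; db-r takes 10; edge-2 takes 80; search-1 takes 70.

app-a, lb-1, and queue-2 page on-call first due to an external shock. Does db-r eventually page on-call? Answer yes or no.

no

Round 1 — app-a, lb-1, queue-2 page on-call (initial).
  cache-1: +40 → 40 ≥ 40
  db-m: +35 → 35 < 40
  db-r: +10+20 → 30 < 90
  edge-2: +35 → 35 < 70
Round 2 — cache-1 pages on-call.
  db-m: +20 → 55 ≥ 40
  worker-1: +50 → 50 ≥ 30
Round 3 — db-m, worker-1 page on-call.
  app-b: +95 → 95 ≥ 90
  search-1: +70 → 70 < 80
  worker-2: +40 → 40 < 70
Round 4 — app-b pages on-call.
  db-r: +40 → 70 < 90
  search-1: +25 → 95 ≥ 80
  worker-2: +10 → 50 < 70
Round 5 — search-1 pages on-call.
No further pages.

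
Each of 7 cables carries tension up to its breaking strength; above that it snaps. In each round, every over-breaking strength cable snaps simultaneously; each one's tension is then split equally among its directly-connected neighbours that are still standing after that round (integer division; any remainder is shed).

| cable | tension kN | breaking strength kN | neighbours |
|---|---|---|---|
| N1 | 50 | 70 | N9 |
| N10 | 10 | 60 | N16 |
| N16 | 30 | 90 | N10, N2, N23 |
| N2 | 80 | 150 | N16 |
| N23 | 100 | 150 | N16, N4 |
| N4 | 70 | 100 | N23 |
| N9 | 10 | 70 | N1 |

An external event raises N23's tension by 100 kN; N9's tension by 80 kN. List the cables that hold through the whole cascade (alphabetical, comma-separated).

Round 1 — N23 at 200 > 150; N9 at 90 > 70. N23, N9 snap.
  N23 sheds 200 kN to N16, N4: 100 each.
    N16: 30+100 = 130 > 90
    N4: 70+100 = 170 > 100
  N9 sheds 90 kN to N1: 90 each.
    N1: 50+90 = 140 > 70
Round 2 — N1, N16, N4 snap.
  N1 sheds 140 kN: no online neighbours, lost.
  N16 sheds 130 kN to N10, N2: 65 each.
    N10: 10+65 = 75 > 60
    N2: 80+65 = 145 ≤ 150
  N4 sheds 170 kN: no online neighbours, lost.
Round 3 — N10 snaps.
  N10 sheds 75 kN: no online neighbours, lost.
No further breaks.

N2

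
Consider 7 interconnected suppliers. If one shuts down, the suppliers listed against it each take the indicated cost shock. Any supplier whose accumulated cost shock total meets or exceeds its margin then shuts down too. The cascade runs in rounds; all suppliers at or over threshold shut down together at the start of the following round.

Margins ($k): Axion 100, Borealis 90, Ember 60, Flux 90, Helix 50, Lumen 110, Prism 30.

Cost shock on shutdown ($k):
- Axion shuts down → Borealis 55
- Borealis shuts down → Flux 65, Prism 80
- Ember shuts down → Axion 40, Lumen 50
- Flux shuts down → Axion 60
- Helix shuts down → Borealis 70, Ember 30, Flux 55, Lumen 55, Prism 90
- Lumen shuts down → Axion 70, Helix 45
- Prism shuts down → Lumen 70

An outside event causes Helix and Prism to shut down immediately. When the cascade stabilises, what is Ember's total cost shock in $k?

30

Round 1 — Helix, Prism shut down (initial).
  Borealis: +70 → 70 < 90
  Ember: +30 → 30 < 60
  Flux: +55 → 55 < 90
  Lumen: +55+70 → 125 ≥ 110
Round 2 — Lumen shuts down.
  Axion: +70 → 70 < 100
No further shutdowns.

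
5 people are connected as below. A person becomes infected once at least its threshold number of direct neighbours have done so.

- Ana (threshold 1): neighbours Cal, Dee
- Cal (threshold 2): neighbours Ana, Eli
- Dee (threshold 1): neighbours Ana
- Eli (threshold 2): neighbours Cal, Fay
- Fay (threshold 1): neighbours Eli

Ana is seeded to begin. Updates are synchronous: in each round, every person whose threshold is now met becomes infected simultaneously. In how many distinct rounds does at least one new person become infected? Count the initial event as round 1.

Round 1 — Ana becomes infected (initial).
Round 2 — checking thresholds:
  Cal: 1 of 2 neighbours < 2, holds.
  Dee: 1 of 1 neighbours ≥ 1, becomes infected.
Round 3 — no new infections; cascade stops.

2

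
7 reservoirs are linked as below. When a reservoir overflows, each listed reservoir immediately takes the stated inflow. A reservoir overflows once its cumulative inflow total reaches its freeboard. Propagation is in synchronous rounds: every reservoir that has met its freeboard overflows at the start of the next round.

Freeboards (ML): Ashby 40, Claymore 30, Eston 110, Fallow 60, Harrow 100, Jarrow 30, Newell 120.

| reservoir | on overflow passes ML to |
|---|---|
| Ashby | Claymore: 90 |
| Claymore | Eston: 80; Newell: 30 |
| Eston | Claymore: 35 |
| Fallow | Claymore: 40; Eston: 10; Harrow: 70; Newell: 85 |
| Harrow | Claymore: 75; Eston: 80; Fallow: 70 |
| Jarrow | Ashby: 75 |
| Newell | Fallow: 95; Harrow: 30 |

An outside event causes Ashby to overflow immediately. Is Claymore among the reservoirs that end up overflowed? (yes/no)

Round 1 — Ashby overflows (initial).
  Claymore: +90 → 90 ≥ 30
Round 2 — Claymore overflows.
  Eston: +80 → 80 < 110
  Newell: +30 → 30 < 120
No further overflows.

yes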